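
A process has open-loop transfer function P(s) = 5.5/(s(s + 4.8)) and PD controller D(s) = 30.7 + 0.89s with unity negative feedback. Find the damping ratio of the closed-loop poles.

ζ = 0.373

Forward path: (30.7 + 0.89s)·5.5/(s(s+4.8)). The closed-loop characteristic equation is s² + (4.8 + 5.5·0.89)s + 5.5·30.7 = 0.
That is s² + 9.695s + 168.8 = 0, so ω_n = 12.99 rad/s and ζ = 9.695/(2·12.99) = 0.3731.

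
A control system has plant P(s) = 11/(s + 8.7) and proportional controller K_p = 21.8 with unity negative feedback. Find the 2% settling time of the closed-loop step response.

Closed-loop transfer function: T(s) = K_p·P(s)/(1 + K_p·P(s)) = 239.8/(s + 8.7 + 239.8) = 239.8/(s + 248.5).
Time constant τ = 1/248.5 = 0.004024 s, so the 2% settling time is about 4τ = 0.0161 s.

T_s ≈ 0.0161 s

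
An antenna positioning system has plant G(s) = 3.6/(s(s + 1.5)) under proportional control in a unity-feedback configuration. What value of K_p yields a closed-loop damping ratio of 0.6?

K_p = 0.434

Closed-loop characteristic equation: s² + 1.5s + K_p·3.6 = 0.
So ω_n = √(3.6K_p) and 2ζω_n = 1.5, giving ζ = 1.5/(2√(3.6K_p)).
Setting ζ = 0.6: √(3.6K_p) = 1.5/(2·0.6) = 1.25, so K_p = 1.562/3.6 = 0.434.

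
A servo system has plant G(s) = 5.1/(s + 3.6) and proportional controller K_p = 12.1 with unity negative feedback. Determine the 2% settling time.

Closed-loop transfer function: T(s) = K_p·G(s)/(1 + K_p·G(s)) = 61.71/(s + 3.6 + 61.71) = 61.71/(s + 65.31).
Time constant τ = 1/65.31 = 0.01531 s, so the 2% settling time is about 4τ = 0.0612 s.

T_s ≈ 0.0612 s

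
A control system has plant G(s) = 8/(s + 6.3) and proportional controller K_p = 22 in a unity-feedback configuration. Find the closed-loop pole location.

Closed-loop transfer function: T(s) = K_p·G(s)/(1 + K_p·G(s)) = 176/(s + 6.3 + 176) = 176/(s + 182.3).
The closed-loop pole is at s = −182.3.

s = -182.3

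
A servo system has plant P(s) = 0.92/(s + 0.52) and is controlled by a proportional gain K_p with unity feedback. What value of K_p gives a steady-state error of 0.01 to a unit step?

Steady-state error for a unit step on this type-0 loop is 1/(1 + K_p·P(0)).
P(0) = 1.769. Require 1/(1 + K_p·1.769) = 0.01, so 1 + 1.769·K_p = 100.
K_p = (100 − 1)/1.769 = 56.

K_p = 56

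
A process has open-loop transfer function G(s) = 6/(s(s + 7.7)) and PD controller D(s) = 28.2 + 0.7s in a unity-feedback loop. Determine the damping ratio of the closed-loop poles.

Forward path: (28.2 + 0.7s)·6/(s(s+7.7)). The closed-loop characteristic equation is s² + (7.7 + 6·0.7)s + 6·28.2 = 0.
That is s² + 11.9s + 169.2 = 0, so ω_n = 13.01 rad/s and ζ = 11.9/(2·13.01) = 0.4574.

ζ = 0.457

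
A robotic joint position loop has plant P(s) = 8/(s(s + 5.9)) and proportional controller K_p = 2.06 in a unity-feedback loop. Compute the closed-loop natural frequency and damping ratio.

With unity feedback the closed-loop characteristic equation is s² + 5.9s + 2.06·8 = s² + 5.9s + 16.48 = 0.
So ω_n² = 16.48 ⇒ ω_n = 4.06 rad/s, and ζ = 5.9/(2ω_n) = 0.727.

ω_n = 4.06 rad/s, ζ = 0.727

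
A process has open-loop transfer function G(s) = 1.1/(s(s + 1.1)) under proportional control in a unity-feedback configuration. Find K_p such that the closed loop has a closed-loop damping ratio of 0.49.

K_p = 1.15

Closed-loop characteristic equation: s² + 1.1s + K_p·1.1 = 0.
So ω_n = √(1.1K_p) and 2ζω_n = 1.1, giving ζ = 1.1/(2√(1.1K_p)).
Setting ζ = 0.49: √(1.1K_p) = 1.1/(2·0.49) = 1.122, so K_p = 1.26/1.1 = 1.15.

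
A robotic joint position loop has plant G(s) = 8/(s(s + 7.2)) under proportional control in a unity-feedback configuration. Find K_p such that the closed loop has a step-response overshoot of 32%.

K_p = 13.9

From %OS = 100·exp(−πζ/√(1−ζ²)) = 32%, ζ = −ln(0.32)/√(π²+ln²(0.32)) = 0.341.
Characteristic equation s² + 7.2s + 8K_p = 0 gives ζ = 7.2/(2√(8K_p)).
Setting ζ = 0.341: √(8K_p) = 7.2/(2·0.341) = 10.56, so K_p = 111.5/8 = 13.9.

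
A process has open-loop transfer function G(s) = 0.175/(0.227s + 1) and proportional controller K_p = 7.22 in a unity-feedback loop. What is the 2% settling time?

T_s ≈ 0.401 s

Closed loop: T(s) = K_p·G/(1+K_p·G) = 1.263/(0.227s + 1 + 1.263), with pole at s = −(1 + 1.263)/0.227 = −9.971.
τ = 1/9.971 = 0.1003 s, so 2% settling time ≈ 4τ = 0.401 s.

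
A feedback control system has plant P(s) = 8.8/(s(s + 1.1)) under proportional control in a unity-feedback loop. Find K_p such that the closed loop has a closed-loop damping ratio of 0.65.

Closed-loop characteristic equation: s² + 1.1s + K_p·8.8 = 0.
So ω_n = √(8.8K_p) and 2ζω_n = 1.1, giving ζ = 1.1/(2√(8.8K_p)).
Setting ζ = 0.65: √(8.8K_p) = 1.1/(2·0.65) = 0.8462, so K_p = 0.716/8.8 = 0.0814.

K_p = 0.0814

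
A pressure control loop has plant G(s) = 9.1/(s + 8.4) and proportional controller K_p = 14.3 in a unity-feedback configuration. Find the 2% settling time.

Closed-loop transfer function: T(s) = K_p·G(s)/(1 + K_p·G(s)) = 130.1/(s + 8.4 + 130.1) = 130.1/(s + 138.5).
Time constant τ = 1/138.5 = 0.007219 s, so the 2% settling time is about 4τ = 0.0289 s.

T_s ≈ 0.0289 s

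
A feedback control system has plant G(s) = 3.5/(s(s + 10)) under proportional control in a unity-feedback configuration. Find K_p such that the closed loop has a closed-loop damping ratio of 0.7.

K_p = 14.6

Closed-loop characteristic equation: s² + 10s + K_p·3.5 = 0.
So ω_n = √(3.5K_p) and 2ζω_n = 10, giving ζ = 10/(2√(3.5K_p)).
Setting ζ = 0.7: √(3.5K_p) = 10/(2·0.7) = 7.143, so K_p = 51.02/3.5 = 14.6.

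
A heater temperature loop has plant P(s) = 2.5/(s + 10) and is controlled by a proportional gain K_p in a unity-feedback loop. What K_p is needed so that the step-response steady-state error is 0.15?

K_p = 22.7

The loop is type 0, so e_ss(step) = 1/(1 + K_pos) with K_pos = K_p·P(0).
P(0) = 0.25. Require 1/(1 + K_p·0.25) = 0.15, so 1 + 0.25·K_p = 6.667.
K_p = (6.667 − 1)/0.25 = 22.7.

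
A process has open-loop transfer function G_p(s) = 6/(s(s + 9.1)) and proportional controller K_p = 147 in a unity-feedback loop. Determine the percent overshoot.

61.4%

From 1 + K_pG_p(s) = 0: s² + 9.1s + 882 = 0 ⇒ ω_n = 29.7, ζ = 0.1532.
%OS = 100·exp(−πζ/√(1−ζ²)) = 100·exp(−π·0.1532/√0.9765) = 61.4%.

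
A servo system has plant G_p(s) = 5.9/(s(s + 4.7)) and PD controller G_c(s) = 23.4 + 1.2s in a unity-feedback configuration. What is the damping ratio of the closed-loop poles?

ζ = 0.501

Forward path: (23.4 + 1.2s)·5.9/(s(s+4.7)). The closed-loop characteristic equation is s² + (4.7 + 5.9·1.2)s + 5.9·23.4 = 0.
That is s² + 11.78s + 138.1 = 0, so ω_n = 11.75 rad/s and ζ = 11.78/(2·11.75) = 0.5013.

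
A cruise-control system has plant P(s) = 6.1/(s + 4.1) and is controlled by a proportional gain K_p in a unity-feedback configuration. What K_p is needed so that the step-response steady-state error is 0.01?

K_p = 66.5

Steady-state error for a unit step on this type-0 loop is 1/(1 + K_p·P(0)).
P(0) = 1.488. Require 1/(1 + K_p·1.488) = 0.01, so 1 + 1.488·K_p = 100.
K_p = (100 − 1)/1.488 = 66.5.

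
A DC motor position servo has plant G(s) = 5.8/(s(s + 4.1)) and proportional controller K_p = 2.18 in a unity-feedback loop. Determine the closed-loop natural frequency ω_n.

1 + K_p·G(s) = 0 gives s² + 4.1s + 12.64 = 0.
So ω_n² = 12.64 ⇒ ω_n = 3.556 rad/s, and ζ = 4.1/(2ω_n) = 0.577.

ω_n = 3.56 rad/s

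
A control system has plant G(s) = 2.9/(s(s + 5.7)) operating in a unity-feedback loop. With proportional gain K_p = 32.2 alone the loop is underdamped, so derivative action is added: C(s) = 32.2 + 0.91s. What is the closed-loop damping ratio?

Forward path: (32.2 + 0.91s)·2.9/(s(s+5.7)). The closed-loop characteristic equation is s² + (5.7 + 2.9·0.91)s + 2.9·32.2 = 0.
That is s² + 8.339s + 93.38 = 0, so ω_n = 9.663 rad/s and ζ = 8.339/(2·9.663) = 0.4315.

ζ = 0.431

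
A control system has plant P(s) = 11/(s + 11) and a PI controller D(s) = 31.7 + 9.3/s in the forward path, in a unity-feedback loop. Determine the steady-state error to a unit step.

0

The open loop D(s)P(s) has a pole at the origin (type 1), so the static position error constant is infinite and e_ss = 1/(1+∞) = 0.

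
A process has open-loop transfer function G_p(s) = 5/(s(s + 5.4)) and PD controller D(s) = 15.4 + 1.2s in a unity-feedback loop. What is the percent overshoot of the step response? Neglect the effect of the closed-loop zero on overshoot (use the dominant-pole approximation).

Forward path: (15.4 + 1.2s)·5/(s(s+5.4)). The closed-loop characteristic equation is s² + (5.4 + 5·1.2)s + 5·15.4 = 0.
That is s² + 11.4s + 77 = 0, so ω_n = 8.775 rad/s and ζ = 11.4/(2·8.775) = 0.6496.
%OS = 100·exp(−πζ/√(1−ζ²)) = 6.83%.

6.83%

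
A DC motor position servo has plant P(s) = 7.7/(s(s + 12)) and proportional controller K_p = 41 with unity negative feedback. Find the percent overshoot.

Closed-loop characteristic equation: s² + 12s + 315.7 = 0, so ω_n = 17.77 rad/s and ζ = 12/(2·17.77) = 0.3377.
%OS = 100·exp(−πζ/√(1−ζ²)) = 100·exp(−π·0.3377/√0.886) = 32.4%.

32.4%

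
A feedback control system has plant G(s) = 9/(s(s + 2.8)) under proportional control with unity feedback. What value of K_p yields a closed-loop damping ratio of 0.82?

Closed-loop characteristic equation: s² + 2.8s + K_p·9 = 0.
So ω_n = √(9K_p) and 2ζω_n = 2.8, giving ζ = 2.8/(2√(9K_p)).
Setting ζ = 0.82: √(9K_p) = 2.8/(2·0.82) = 1.707, so K_p = 2.915/9 = 0.324.

K_p = 0.324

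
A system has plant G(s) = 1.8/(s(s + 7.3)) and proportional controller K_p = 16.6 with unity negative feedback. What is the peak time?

From 1 + K_pG(s) = 0: s² + 7.3s + 29.88 = 0 ⇒ ω_n = 5.466, ζ = 0.6677.
Damped frequency ω_d = ω_n√(1−ζ²) = 4.069 rad/s, so peak time T_p = π/ω_d = 0.772 s.

T_p = 0.772 s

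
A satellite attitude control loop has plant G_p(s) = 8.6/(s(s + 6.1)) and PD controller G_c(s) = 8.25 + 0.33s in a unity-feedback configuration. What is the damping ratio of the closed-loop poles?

Forward path: (8.25 + 0.33s)·8.6/(s(s+6.1)). The closed-loop characteristic equation is s² + (6.1 + 8.6·0.33)s + 8.6·8.25 = 0.
That is s² + 8.938s + 70.95 = 0, so ω_n = 8.423 rad/s and ζ = 8.938/(2·8.423) = 0.5306.

ζ = 0.531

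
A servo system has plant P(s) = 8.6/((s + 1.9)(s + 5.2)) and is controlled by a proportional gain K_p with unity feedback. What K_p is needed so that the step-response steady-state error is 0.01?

Steady-state error for a unit step on this type-0 loop is 1/(1 + K_p·P(0)).
P(0) = 0.8704. Require 1/(1 + K_p·0.8704) = 0.01, so 1 + 0.8704·K_p = 100.
K_p = (100 − 1)/0.8704 = 114.

K_p = 114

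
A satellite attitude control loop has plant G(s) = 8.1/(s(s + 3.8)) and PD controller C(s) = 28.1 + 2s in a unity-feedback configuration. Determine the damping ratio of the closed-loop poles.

Forward path: (28.1 + 2s)·8.1/(s(s+3.8)). The closed-loop characteristic equation is s² + (3.8 + 8.1·2)s + 8.1·28.1 = 0.
That is s² + 20s + 227.6 = 0, so ω_n = 15.09 rad/s and ζ = 20/(2·15.09) = 0.6628.

ζ = 0.663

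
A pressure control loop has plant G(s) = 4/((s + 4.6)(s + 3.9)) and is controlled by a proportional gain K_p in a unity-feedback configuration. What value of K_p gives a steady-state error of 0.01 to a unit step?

K_p = 444

For a type-0 loop with proportional control, e_ss = 1/(1 + K_p·G(0)).
G(0) = 0.223. Require 1/(1 + K_p·0.223) = 0.01, so 1 + 0.223·K_p = 100.
K_p = (100 − 1)/0.223 = 444.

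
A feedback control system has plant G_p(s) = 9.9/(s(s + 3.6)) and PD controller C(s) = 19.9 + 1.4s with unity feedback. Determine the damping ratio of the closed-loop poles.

Forward path: (19.9 + 1.4s)·9.9/(s(s+3.6)). The closed-loop characteristic equation is s² + (3.6 + 9.9·1.4)s + 9.9·19.9 = 0.
That is s² + 17.46s + 197 = 0, so ω_n = 14.04 rad/s and ζ = 17.46/(2·14.04) = 0.622.

ζ = 0.622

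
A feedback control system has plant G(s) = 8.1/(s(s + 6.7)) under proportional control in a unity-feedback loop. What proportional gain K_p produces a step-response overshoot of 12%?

K_p = 4.43

From %OS = 100·exp(−πζ/√(1−ζ²)) = 12%, ζ = −ln(0.12)/√(π²+ln²(0.12)) = 0.5594.
Characteristic equation s² + 6.7s + 8.1K_p = 0 gives ζ = 6.7/(2√(8.1K_p)).
Setting ζ = 0.5594: √(8.1K_p) = 6.7/(2·0.5594) = 5.988, so K_p = 35.86/8.1 = 4.43.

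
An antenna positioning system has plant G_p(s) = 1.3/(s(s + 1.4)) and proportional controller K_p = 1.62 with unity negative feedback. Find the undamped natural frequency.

ω_n = 1.45 rad/s

With unity feedback the closed-loop characteristic equation is s² + 1.4s + 1.62·1.3 = s² + 1.4s + 2.106 = 0.
Matching s² + 2ζω_n s + ω_n²: ω_n = √2.106 = 1.451 rad/s and 2ζω_n = 1.4, so ζ = 1.4/(2·1.451) = 0.482.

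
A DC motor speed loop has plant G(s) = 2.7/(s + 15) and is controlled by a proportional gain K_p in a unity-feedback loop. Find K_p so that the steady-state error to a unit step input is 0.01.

K_p = 550

The loop is type 0, so e_ss(step) = 1/(1 + K_pos) with K_pos = K_p·G(0).
G(0) = 0.18. Require 1/(1 + K_p·0.18) = 0.01, so 1 + 0.18·K_p = 100.
K_p = (100 − 1)/0.18 = 550.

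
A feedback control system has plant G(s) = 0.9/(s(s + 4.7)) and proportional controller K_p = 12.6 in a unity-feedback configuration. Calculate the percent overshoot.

4.68%

The closed-loop denominator s² + 4.7s + 11.34 gives ω_n = √11.34 = 3.367 and ζ = 4.7/(2ω_n) = 0.6978.
%OS = 100·exp(−πζ/√(1−ζ²)) = 100·exp(−π·0.6978/√0.513) = 4.68%.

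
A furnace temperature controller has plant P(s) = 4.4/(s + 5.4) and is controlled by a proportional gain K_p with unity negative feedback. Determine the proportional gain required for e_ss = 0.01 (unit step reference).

K_p = 121

For a type-0 loop with proportional control, e_ss = 1/(1 + K_p·P(0)).
P(0) = 0.8148. Require 1/(1 + K_p·0.8148) = 0.01, so 1 + 0.8148·K_p = 100.
K_p = (100 − 1)/0.8148 = 121.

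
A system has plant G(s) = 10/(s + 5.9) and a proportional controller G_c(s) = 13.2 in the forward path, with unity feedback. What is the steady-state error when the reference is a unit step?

0.0428

The loop is type 0. Static position error constant K_pos = G_c(0)·G(0) = 13.2·1.695 = 22.37.
Steady-state error to a unit step: e_ss = 1/(1+K_pos) = 1/23.37 = 0.0428.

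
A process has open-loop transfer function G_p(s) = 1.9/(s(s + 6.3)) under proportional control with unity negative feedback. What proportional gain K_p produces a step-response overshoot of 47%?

From %OS = 100·exp(−πζ/√(1−ζ²)) = 47%, ζ = −ln(0.47)/√(π²+ln²(0.47)) = 0.2337.
Characteristic equation s² + 6.3s + 1.9K_p = 0 gives ζ = 6.3/(2√(1.9K_p)).
Setting ζ = 0.2337: √(1.9K_p) = 6.3/(2·0.2337) = 13.48, so K_p = 181.7/1.9 = 95.6.

K_p = 95.6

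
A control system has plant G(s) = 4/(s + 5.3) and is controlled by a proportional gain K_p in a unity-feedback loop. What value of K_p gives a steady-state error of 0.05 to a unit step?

K_p = 25.2

For a type-0 loop with proportional control, e_ss = 1/(1 + K_p·G(0)).
G(0) = 0.7547. Require 1/(1 + K_p·0.7547) = 0.05, so 1 + 0.7547·K_p = 20.
K_p = (20 − 1)/0.7547 = 25.2.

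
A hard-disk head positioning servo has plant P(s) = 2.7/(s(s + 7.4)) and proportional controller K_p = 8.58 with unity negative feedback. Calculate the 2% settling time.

T_s ≈ 1.08 s

From 1 + K_pP(s) = 0: s² + 7.4s + 23.17 = 0 ⇒ ω_n = 4.813, ζ = 0.7687.
2% settling time T_s ≈ 4/(ζω_n) = 4/3.7 = 1.08 s.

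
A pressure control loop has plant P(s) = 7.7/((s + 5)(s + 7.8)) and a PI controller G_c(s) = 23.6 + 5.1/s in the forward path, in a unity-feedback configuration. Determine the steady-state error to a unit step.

0

The open loop G_c(s)P(s) has a pole at the origin (type 1), so the static position error constant is infinite and e_ss = 1/(1+∞) = 0.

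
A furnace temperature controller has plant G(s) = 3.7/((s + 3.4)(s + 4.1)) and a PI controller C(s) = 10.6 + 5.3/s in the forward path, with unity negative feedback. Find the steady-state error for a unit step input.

0

The open loop C(s)G(s) has a pole at the origin (type 1), so the static position error constant is infinite and e_ss = 1/(1+∞) = 0.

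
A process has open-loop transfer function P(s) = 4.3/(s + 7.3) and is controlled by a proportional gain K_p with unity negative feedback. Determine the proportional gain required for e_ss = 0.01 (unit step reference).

K_p = 168

The loop is type 0, so e_ss(step) = 1/(1 + K_pos) with K_pos = K_p·P(0).
P(0) = 0.589. Require 1/(1 + K_p·0.589) = 0.01, so 1 + 0.589·K_p = 100.
K_p = (100 − 1)/0.589 = 168.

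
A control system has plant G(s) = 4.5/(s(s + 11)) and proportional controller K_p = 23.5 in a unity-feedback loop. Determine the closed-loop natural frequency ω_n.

The closed-loop denominator is s(s+11) + 23.5·4.5 = s² + 11s + 105.8.
So ω_n² = 105.8 ⇒ ω_n = 10.28 rad/s, and ζ = 11/(2ω_n) = 0.535.

ω_n = 10.3 rad/s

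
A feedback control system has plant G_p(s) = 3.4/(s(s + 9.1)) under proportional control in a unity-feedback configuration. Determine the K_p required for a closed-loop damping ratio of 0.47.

K_p = 27.6

Closed-loop characteristic equation: s² + 9.1s + K_p·3.4 = 0.
So ω_n = √(3.4K_p) and 2ζω_n = 9.1, giving ζ = 9.1/(2√(3.4K_p)).
Setting ζ = 0.47: √(3.4K_p) = 9.1/(2·0.47) = 9.681, so K_p = 93.72/3.4 = 27.6.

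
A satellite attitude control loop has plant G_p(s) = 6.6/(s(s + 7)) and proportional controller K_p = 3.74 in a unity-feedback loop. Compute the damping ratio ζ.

1 + K_p·G_p(s) = 0 gives s² + 7s + 24.68 = 0.
So ω_n² = 24.68 ⇒ ω_n = 4.968 rad/s, and ζ = 7/(2ω_n) = 0.704.

ζ = 0.704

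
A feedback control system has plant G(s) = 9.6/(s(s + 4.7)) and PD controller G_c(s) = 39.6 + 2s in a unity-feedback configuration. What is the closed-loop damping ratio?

Forward path: (39.6 + 2s)·9.6/(s(s+4.7)). The closed-loop characteristic equation is s² + (4.7 + 9.6·2)s + 9.6·39.6 = 0.
That is s² + 23.9s + 380.2 = 0, so ω_n = 19.5 rad/s and ζ = 23.9/(2·19.5) = 0.6129.

ζ = 0.613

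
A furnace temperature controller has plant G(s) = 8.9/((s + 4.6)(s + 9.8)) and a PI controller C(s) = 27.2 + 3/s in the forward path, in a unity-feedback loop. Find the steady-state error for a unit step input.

0

The open loop C(s)G(s) has a pole at the origin (type 1), so the static position error constant is infinite and e_ss = 1/(1+∞) = 0.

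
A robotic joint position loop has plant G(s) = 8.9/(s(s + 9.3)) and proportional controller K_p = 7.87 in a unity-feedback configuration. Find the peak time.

From 1 + K_pG(s) = 0: s² + 9.3s + 70.04 = 0 ⇒ ω_n = 8.369, ζ = 0.5556.
Damped frequency ω_d = ω_n√(1−ζ²) = 6.958 rad/s, so peak time T_p = π/ω_d = 0.451 s.

T_p = 0.451 s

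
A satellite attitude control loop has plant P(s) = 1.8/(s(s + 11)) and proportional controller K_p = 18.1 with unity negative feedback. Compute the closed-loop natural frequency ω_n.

1 + K_p·P(s) = 0 gives s² + 11s + 32.58 = 0.
So ω_n² = 32.58 ⇒ ω_n = 5.708 rad/s, and ζ = 11/(2ω_n) = 0.964.

ω_n = 5.71 rad/s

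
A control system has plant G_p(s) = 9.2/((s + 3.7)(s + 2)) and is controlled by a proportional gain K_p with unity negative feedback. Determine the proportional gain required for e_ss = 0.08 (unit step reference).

K_p = 9.25

Steady-state error for a unit step on this type-0 loop is 1/(1 + K_p·G_p(0)).
G_p(0) = 1.243. Require 1/(1 + K_p·1.243) = 0.08, so 1 + 1.243·K_p = 12.5.
K_p = (12.5 − 1)/1.243 = 9.25.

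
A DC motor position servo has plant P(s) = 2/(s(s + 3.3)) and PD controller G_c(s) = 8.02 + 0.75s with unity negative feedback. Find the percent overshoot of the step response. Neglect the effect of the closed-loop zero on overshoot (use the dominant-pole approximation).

Forward path: (8.02 + 0.75s)·2/(s(s+3.3)). The closed-loop characteristic equation is s² + (3.3 + 2·0.75)s + 2·8.02 = 0.
That is s² + 4.8s + 16.04 = 0, so ω_n = 4.005 rad/s and ζ = 4.8/(2·4.005) = 0.5993.
%OS = 100·exp(−πζ/√(1−ζ²)) = 9.52%.

9.52%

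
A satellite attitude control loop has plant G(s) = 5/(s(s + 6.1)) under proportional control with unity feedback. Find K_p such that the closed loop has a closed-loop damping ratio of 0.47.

K_p = 8.42

Closed-loop characteristic equation: s² + 6.1s + K_p·5 = 0.
So ω_n = √(5K_p) and 2ζω_n = 6.1, giving ζ = 6.1/(2√(5K_p)).
Setting ζ = 0.47: √(5K_p) = 6.1/(2·0.47) = 6.489, so K_p = 42.11/5 = 8.42.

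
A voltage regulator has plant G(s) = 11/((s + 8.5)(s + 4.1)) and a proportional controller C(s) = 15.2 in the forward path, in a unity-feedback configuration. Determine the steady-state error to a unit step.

The loop is type 0. Static position error constant K_pos = C(0)·G(0) = 15.2·0.3156 = 4.798.
Steady-state error to a unit step: e_ss = 1/(1+K_pos) = 1/5.798 = 0.172.

0.172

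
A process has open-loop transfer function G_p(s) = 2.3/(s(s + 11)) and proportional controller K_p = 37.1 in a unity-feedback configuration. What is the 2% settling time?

T_s ≈ 0.727 s

Closed-loop characteristic equation: s² + 11s + 85.33 = 0, so ω_n = 9.237 rad/s and ζ = 11/(2·9.237) = 0.5954.
2% settling time T_s ≈ 4/(ζω_n) = 4/5.5 = 0.727 s.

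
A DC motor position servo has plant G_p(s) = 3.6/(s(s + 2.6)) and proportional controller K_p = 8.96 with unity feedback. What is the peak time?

From 1 + K_pG_p(s) = 0: s² + 2.6s + 32.26 = 0 ⇒ ω_n = 5.679, ζ = 0.2289.
Damped frequency ω_d = ω_n√(1−ζ²) = 5.529 rad/s, so peak time T_p = π/ω_d = 0.568 s.

T_p = 0.568 s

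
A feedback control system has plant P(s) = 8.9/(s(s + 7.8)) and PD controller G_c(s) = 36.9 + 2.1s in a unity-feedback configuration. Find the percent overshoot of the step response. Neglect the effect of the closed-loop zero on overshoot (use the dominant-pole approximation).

Forward path: (36.9 + 2.1s)·8.9/(s(s+7.8)). The closed-loop characteristic equation is s² + (7.8 + 8.9·2.1)s + 8.9·36.9 = 0.
That is s² + 26.49s + 328.4 = 0, so ω_n = 18.12 rad/s and ζ = 26.49/(2·18.12) = 0.7309.
%OS = 100·exp(−πζ/√(1−ζ²)) = 3.46%.

3.46%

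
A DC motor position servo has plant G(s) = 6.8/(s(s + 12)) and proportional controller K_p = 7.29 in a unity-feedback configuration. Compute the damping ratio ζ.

With unity feedback the closed-loop characteristic equation is s² + 12s + 7.29·6.8 = s² + 12s + 49.57 = 0.
Matching s² + 2ζω_n s + ω_n²: ω_n = √49.57 = 7.041 rad/s and 2ζω_n = 12, so ζ = 12/(2·7.041) = 0.852.

ζ = 0.852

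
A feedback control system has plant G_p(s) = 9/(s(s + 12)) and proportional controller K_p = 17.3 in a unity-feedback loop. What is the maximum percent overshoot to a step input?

The closed-loop denominator s² + 12s + 155.7 gives ω_n = √155.7 = 12.48 and ζ = 12/(2ω_n) = 0.4808.
%OS = 100·exp(−πζ/√(1−ζ²)) = 100·exp(−π·0.4808/√0.7688) = 17.9%.

17.9%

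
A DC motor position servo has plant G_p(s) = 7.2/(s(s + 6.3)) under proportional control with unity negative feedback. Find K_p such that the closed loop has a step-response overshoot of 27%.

K_p = 9.31

From %OS = 100·exp(−πζ/√(1−ζ²)) = 27%, ζ = −ln(0.27)/√(π²+ln²(0.27)) = 0.3847.
Characteristic equation s² + 6.3s + 7.2K_p = 0 gives ζ = 6.3/(2√(7.2K_p)).
Setting ζ = 0.3847: √(7.2K_p) = 6.3/(2·0.3847) = 8.188, so K_p = 67.05/7.2 = 9.31.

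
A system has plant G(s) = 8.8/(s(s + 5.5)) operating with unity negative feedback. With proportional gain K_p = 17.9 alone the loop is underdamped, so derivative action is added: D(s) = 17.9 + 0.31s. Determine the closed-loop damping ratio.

ζ = 0.328

Forward path: (17.9 + 0.31s)·8.8/(s(s+5.5)). The closed-loop characteristic equation is s² + (5.5 + 8.8·0.31)s + 8.8·17.9 = 0.
That is s² + 8.228s + 157.5 = 0, so ω_n = 12.55 rad/s and ζ = 8.228/(2·12.55) = 0.3278.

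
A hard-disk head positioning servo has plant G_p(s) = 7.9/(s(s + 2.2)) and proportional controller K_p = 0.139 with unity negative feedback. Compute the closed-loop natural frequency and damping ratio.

The closed-loop denominator is s(s+2.2) + 0.139·7.9 = s² + 2.2s + 1.098.
Matching s² + 2ζω_n s + ω_n²: ω_n = √1.098 = 1.048 rad/s and 2ζω_n = 2.2, so ζ = 2.2/(2·1.048) = 1.05.

ω_n = 1.05 rad/s, ζ = 1.05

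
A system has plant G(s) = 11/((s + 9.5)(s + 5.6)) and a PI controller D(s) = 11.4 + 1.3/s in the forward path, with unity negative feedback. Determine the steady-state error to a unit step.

The open loop D(s)G(s) has a pole at the origin (type 1), so the static position error constant is infinite and e_ss = 1/(1+∞) = 0.

0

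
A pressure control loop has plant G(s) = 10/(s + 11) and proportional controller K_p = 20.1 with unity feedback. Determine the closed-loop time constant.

Closed-loop transfer function: T(s) = K_p·G(s)/(1 + K_p·G(s)) = 201/(s + 11 + 201) = 201/(s + 212).
Time constant τ = 1/212 = 0.00472 s.

τ = 0.00472 s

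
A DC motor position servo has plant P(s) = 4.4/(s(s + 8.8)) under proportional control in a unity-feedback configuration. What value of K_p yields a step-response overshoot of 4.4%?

K_p = 8.85

From %OS = 100·exp(−πζ/√(1−ζ²)) = 4.4%, ζ = −ln(0.044)/√(π²+ln²(0.044)) = 0.7051.
Characteristic equation s² + 8.8s + 4.4K_p = 0 gives ζ = 8.8/(2√(4.4K_p)).
Setting ζ = 0.7051: √(4.4K_p) = 8.8/(2·0.7051) = 6.241, so K_p = 38.94/4.4 = 8.85.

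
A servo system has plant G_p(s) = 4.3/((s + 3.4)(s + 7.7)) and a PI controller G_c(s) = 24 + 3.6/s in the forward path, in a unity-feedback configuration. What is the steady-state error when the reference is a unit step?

0

The open loop G_c(s)G_p(s) has a pole at the origin (type 1), so the static position error constant is infinite and e_ss = 1/(1+∞) = 0.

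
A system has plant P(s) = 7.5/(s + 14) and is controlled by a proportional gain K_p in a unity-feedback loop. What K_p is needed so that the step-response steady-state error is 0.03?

For a type-0 loop with proportional control, e_ss = 1/(1 + K_p·P(0)).
P(0) = 0.5357. Require 1/(1 + K_p·0.5357) = 0.03, so 1 + 0.5357·K_p = 33.33.
K_p = (33.33 − 1)/0.5357 = 60.4.

K_p = 60.4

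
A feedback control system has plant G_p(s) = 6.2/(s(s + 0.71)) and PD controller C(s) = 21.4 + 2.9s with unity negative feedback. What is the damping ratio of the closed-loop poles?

Forward path: (21.4 + 2.9s)·6.2/(s(s+0.71)). The closed-loop characteristic equation is s² + (0.71 + 6.2·2.9)s + 6.2·21.4 = 0.
That is s² + 18.69s + 132.7 = 0, so ω_n = 11.52 rad/s and ζ = 18.69/(2·11.52) = 0.8113.

ζ = 0.811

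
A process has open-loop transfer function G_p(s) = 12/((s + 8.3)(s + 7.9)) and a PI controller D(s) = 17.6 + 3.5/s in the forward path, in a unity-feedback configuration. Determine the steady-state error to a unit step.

0

The open loop D(s)G_p(s) has a pole at the origin (type 1), so the static position error constant is infinite and e_ss = 1/(1+∞) = 0.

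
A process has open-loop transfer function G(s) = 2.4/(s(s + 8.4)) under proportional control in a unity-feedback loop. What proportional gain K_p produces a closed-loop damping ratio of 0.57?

K_p = 22.6

Closed-loop characteristic equation: s² + 8.4s + K_p·2.4 = 0.
So ω_n = √(2.4K_p) and 2ζω_n = 8.4, giving ζ = 8.4/(2√(2.4K_p)).
Setting ζ = 0.57: √(2.4K_p) = 8.4/(2·0.57) = 7.368, so K_p = 54.29/2.4 = 22.6.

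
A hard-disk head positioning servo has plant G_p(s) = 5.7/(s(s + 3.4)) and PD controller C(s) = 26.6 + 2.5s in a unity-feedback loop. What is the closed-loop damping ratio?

ζ = 0.717

Forward path: (26.6 + 2.5s)·5.7/(s(s+3.4)). The closed-loop characteristic equation is s² + (3.4 + 5.7·2.5)s + 5.7·26.6 = 0.
That is s² + 17.65s + 151.6 = 0, so ω_n = 12.31 rad/s and ζ = 17.65/(2·12.31) = 0.7167.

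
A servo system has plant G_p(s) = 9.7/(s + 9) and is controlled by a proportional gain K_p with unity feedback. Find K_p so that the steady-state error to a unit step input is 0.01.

The loop is type 0, so e_ss(step) = 1/(1 + K_pos) with K_pos = K_p·G_p(0).
G_p(0) = 1.078. Require 1/(1 + K_p·1.078) = 0.01, so 1 + 1.078·K_p = 100.
K_p = (100 − 1)/1.078 = 91.9.

K_p = 91.9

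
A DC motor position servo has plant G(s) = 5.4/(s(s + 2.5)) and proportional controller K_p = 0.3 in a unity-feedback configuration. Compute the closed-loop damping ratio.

ζ = 0.982

With unity feedback the closed-loop characteristic equation is s² + 2.5s + 0.3·5.4 = s² + 2.5s + 1.62 = 0.
So ω_n² = 1.62 ⇒ ω_n = 1.273 rad/s, and ζ = 2.5/(2ω_n) = 0.982.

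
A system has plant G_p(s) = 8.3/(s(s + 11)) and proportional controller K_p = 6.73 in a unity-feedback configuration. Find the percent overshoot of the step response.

The closed-loop denominator s² + 11s + 55.86 gives ω_n = √55.86 = 7.474 and ζ = 11/(2ω_n) = 0.7359.
%OS = 100·exp(−πζ/√(1−ζ²)) = 100·exp(−π·0.7359/√0.4585) = 3.29%.

3.29%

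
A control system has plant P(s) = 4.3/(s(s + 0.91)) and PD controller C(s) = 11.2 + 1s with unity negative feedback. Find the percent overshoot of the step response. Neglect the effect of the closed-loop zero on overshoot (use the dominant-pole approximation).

28%

Forward path: (11.2 + 1s)·4.3/(s(s+0.91)). The closed-loop characteristic equation is s² + (0.91 + 4.3·1)s + 4.3·11.2 = 0.
That is s² + 5.21s + 48.16 = 0, so ω_n = 6.94 rad/s and ζ = 5.21/(2·6.94) = 0.3754.
%OS = 100·exp(−πζ/√(1−ζ²)) = 28%.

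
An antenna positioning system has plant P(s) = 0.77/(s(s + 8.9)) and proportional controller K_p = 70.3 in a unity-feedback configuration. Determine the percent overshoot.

9.2%

The closed-loop denominator s² + 8.9s + 54.13 gives ω_n = √54.13 = 7.357 and ζ = 8.9/(2ω_n) = 0.6048.
%OS = 100·exp(−πζ/√(1−ζ²)) = 100·exp(−π·0.6048/√0.6342) = 9.2%.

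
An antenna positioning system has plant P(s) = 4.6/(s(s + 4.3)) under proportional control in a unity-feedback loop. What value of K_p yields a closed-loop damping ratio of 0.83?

K_p = 1.46

Closed-loop characteristic equation: s² + 4.3s + K_p·4.6 = 0.
So ω_n = √(4.6K_p) and 2ζω_n = 4.3, giving ζ = 4.3/(2√(4.6K_p)).
Setting ζ = 0.83: √(4.6K_p) = 4.3/(2·0.83) = 2.59, so K_p = 6.71/4.6 = 1.46.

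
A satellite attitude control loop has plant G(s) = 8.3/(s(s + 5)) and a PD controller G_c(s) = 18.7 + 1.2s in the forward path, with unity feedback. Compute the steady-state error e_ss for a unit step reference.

0

The open loop G_c(s)G(s) has a pole at the origin (type 1), so the static position error constant is infinite and e_ss = 1/(1+∞) = 0.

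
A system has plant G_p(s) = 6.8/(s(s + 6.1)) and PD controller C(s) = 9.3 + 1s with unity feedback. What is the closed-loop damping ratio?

ζ = 0.811

Forward path: (9.3 + 1s)·6.8/(s(s+6.1)). The closed-loop characteristic equation is s² + (6.1 + 6.8·1)s + 6.8·9.3 = 0.
That is s² + 12.9s + 63.24 = 0, so ω_n = 7.952 rad/s and ζ = 12.9/(2·7.952) = 0.8111.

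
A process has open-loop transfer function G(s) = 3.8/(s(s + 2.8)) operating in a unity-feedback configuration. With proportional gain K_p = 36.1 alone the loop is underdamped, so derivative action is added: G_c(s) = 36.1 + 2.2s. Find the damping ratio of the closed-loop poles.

ζ = 0.476

Forward path: (36.1 + 2.2s)·3.8/(s(s+2.8)). The closed-loop characteristic equation is s² + (2.8 + 3.8·2.2)s + 3.8·36.1 = 0.
That is s² + 11.16s + 137.2 = 0, so ω_n = 11.71 rad/s and ζ = 11.16/(2·11.71) = 0.4764.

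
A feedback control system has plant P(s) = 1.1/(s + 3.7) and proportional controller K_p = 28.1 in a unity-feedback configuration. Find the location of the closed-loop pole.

s = -34.61

Closed-loop transfer function: T(s) = K_p·P(s)/(1 + K_p·P(s)) = 30.91/(s + 3.7 + 30.91) = 30.91/(s + 34.61).
The closed-loop pole is at s = −34.61.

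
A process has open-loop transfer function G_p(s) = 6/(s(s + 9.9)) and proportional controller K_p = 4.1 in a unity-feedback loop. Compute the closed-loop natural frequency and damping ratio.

1 + K_p·G_p(s) = 0 gives s² + 9.9s + 24.6 = 0.
So ω_n² = 24.6 ⇒ ω_n = 4.96 rad/s, and ζ = 9.9/(2ω_n) = 0.998.

ω_n = 4.96 rad/s, ζ = 0.998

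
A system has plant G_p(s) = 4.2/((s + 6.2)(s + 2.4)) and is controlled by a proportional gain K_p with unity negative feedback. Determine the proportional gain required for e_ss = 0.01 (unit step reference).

Steady-state error for a unit step on this type-0 loop is 1/(1 + K_p·G_p(0)).
G_p(0) = 0.2823. Require 1/(1 + K_p·0.2823) = 0.01, so 1 + 0.2823·K_p = 100.
K_p = (100 − 1)/0.2823 = 351.

K_p = 351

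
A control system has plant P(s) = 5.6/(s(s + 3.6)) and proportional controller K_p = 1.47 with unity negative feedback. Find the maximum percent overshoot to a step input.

7.96%

The closed-loop denominator s² + 3.6s + 8.232 gives ω_n = √8.232 = 2.869 and ζ = 3.6/(2ω_n) = 0.6274.
%OS = 100·exp(−πζ/√(1−ζ²)) = 100·exp(−π·0.6274/√0.6064) = 7.96%.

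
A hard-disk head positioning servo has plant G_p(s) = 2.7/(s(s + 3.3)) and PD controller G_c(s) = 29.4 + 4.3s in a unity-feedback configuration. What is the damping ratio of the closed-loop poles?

Forward path: (29.4 + 4.3s)·2.7/(s(s+3.3)). The closed-loop characteristic equation is s² + (3.3 + 2.7·4.3)s + 2.7·29.4 = 0.
That is s² + 14.91s + 79.38 = 0, so ω_n = 8.91 rad/s and ζ = 14.91/(2·8.91) = 0.8367.

ζ = 0.837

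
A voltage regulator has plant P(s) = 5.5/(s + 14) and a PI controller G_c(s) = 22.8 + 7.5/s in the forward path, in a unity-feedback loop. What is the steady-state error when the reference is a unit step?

0

The open loop G_c(s)P(s) has a pole at the origin (type 1), so the static position error constant is infinite and e_ss = 1/(1+∞) = 0.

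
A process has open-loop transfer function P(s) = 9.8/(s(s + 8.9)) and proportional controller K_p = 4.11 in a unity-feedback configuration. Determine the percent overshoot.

4.55%

From 1 + K_pP(s) = 0: s² + 8.9s + 40.28 = 0 ⇒ ω_n = 6.346, ζ = 0.7012.
%OS = 100·exp(−πζ/√(1−ζ²)) = 100·exp(−π·0.7012/√0.5084) = 4.55%.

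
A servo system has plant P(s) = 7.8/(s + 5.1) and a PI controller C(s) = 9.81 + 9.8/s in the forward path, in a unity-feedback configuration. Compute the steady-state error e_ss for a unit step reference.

The open loop C(s)P(s) has a pole at the origin (type 1), so the static position error constant is infinite and e_ss = 1/(1+∞) = 0.

0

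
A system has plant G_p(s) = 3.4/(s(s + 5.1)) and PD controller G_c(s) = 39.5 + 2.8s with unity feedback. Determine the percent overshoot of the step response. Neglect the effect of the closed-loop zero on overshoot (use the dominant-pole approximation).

7.78%

Forward path: (39.5 + 2.8s)·3.4/(s(s+5.1)). The closed-loop characteristic equation is s² + (5.1 + 3.4·2.8)s + 3.4·39.5 = 0.
That is s² + 14.62s + 134.3 = 0, so ω_n = 11.59 rad/s and ζ = 14.62/(2·11.59) = 0.6308.
%OS = 100·exp(−πζ/√(1−ζ²)) = 7.78%.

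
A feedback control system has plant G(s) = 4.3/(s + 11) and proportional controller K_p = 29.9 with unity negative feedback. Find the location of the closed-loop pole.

s = -139.6

Closed-loop transfer function: T(s) = K_p·G(s)/(1 + K_p·G(s)) = 128.6/(s + 11 + 128.6) = 128.6/(s + 139.6).
The closed-loop pole is at s = −139.6.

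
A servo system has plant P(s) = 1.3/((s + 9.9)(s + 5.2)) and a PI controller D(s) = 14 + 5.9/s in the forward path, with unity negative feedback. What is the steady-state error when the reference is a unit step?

The open loop D(s)P(s) has a pole at the origin (type 1), so the static position error constant is infinite and e_ss = 1/(1+∞) = 0.

0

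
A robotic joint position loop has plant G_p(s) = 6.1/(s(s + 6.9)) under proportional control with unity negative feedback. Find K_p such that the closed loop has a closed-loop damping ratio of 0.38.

Closed-loop characteristic equation: s² + 6.9s + K_p·6.1 = 0.
So ω_n = √(6.1K_p) and 2ζω_n = 6.9, giving ζ = 6.9/(2√(6.1K_p)).
Setting ζ = 0.38: √(6.1K_p) = 6.9/(2·0.38) = 9.079, so K_p = 82.43/6.1 = 13.5.

K_p = 13.5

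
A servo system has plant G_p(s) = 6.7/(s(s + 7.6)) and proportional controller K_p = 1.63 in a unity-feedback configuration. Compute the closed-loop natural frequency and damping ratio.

The closed-loop denominator is s(s+7.6) + 1.63·6.7 = s² + 7.6s + 10.92.
So ω_n² = 10.92 ⇒ ω_n = 3.305 rad/s, and ζ = 7.6/(2ω_n) = 1.15.

ω_n = 3.3 rad/s, ζ = 1.15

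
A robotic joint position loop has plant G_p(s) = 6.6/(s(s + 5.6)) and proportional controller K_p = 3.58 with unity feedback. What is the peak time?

From 1 + K_pG_p(s) = 0: s² + 5.6s + 23.63 = 0 ⇒ ω_n = 4.861, ζ = 0.576.
Damped frequency ω_d = ω_n√(1−ζ²) = 3.973 rad/s, so peak time T_p = π/ω_d = 0.791 s.

T_p = 0.791 s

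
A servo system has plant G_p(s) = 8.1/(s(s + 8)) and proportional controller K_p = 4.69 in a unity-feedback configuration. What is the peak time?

T_p = 0.67 s

From 1 + K_pG_p(s) = 0: s² + 8s + 37.99 = 0 ⇒ ω_n = 6.164, ζ = 0.649.
Damped frequency ω_d = ω_n√(1−ζ²) = 4.689 rad/s, so peak time T_p = π/ω_d = 0.67 s.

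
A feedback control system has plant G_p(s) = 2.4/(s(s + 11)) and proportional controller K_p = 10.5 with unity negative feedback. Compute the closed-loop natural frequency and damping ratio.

ω_n = 5.02 rad/s, ζ = 1.1

1 + K_p·G_p(s) = 0 gives s² + 11s + 25.2 = 0.
Matching s² + 2ζω_n s + ω_n²: ω_n = √25.2 = 5.02 rad/s and 2ζω_n = 11, so ζ = 11/(2·5.02) = 1.1.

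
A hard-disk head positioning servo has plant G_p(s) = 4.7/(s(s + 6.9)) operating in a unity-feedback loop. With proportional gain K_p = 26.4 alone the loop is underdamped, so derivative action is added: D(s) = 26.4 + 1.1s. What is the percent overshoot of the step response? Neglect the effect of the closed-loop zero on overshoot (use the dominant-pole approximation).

13.2%

Forward path: (26.4 + 1.1s)·4.7/(s(s+6.9)). The closed-loop characteristic equation is s² + (6.9 + 4.7·1.1)s + 4.7·26.4 = 0.
That is s² + 12.07s + 124.1 = 0, so ω_n = 11.14 rad/s and ζ = 12.07/(2·11.14) = 0.5418.
%OS = 100·exp(−πζ/√(1−ζ²)) = 13.2%.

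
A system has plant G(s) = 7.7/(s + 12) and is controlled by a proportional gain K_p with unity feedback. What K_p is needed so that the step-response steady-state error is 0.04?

Steady-state error for a unit step on this type-0 loop is 1/(1 + K_p·G(0)).
G(0) = 0.6417. Require 1/(1 + K_p·0.6417) = 0.04, so 1 + 0.6417·K_p = 25.
K_p = (25 − 1)/0.6417 = 37.4.

K_p = 37.4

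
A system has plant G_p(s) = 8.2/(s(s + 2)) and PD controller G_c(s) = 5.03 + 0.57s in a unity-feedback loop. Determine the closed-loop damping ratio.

Forward path: (5.03 + 0.57s)·8.2/(s(s+2)). The closed-loop characteristic equation is s² + (2 + 8.2·0.57)s + 8.2·5.03 = 0.
That is s² + 6.674s + 41.25 = 0, so ω_n = 6.422 rad/s and ζ = 6.674/(2·6.422) = 0.5196.

ζ = 0.52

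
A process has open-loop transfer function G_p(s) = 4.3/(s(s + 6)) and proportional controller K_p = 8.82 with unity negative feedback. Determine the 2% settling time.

From 1 + K_pG_p(s) = 0: s² + 6s + 37.93 = 0 ⇒ ω_n = 6.158, ζ = 0.4871.
2% settling time T_s ≈ 4/(ζω_n) = 4/3 = 1.33 s.

T_s ≈ 1.33 s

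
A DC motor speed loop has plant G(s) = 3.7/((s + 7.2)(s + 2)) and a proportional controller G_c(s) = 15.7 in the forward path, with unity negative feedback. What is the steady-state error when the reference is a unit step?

0.199

The loop is type 0. Static position error constant K_pos = G_c(0)·G(0) = 15.7·0.2569 = 4.034.
Steady-state error to a unit step: e_ss = 1/(1+K_pos) = 1/5.034 = 0.199.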